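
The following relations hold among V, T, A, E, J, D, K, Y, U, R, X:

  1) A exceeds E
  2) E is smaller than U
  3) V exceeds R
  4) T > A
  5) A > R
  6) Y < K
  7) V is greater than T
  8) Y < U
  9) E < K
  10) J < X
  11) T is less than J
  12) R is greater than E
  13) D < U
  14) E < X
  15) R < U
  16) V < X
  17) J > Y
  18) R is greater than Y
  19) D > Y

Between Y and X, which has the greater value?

X

Link the given pairs in sequence: Y < R; R < A; A < T; T < J; J < X.
Together: Y < R < A < T < J < X.
So Y < X; X is the larger of the two.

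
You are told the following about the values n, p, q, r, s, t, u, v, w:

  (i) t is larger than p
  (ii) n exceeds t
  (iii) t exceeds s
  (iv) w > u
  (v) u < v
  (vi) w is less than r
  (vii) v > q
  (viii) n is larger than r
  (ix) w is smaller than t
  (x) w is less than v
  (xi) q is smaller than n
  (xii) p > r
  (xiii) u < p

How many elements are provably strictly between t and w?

2

Chaining upward from w reaches: r, p, v, n.
Chaining downward from t reaches: u, s, r, p.
Strictly between w and t are those in both lists: r, p — 2 elements.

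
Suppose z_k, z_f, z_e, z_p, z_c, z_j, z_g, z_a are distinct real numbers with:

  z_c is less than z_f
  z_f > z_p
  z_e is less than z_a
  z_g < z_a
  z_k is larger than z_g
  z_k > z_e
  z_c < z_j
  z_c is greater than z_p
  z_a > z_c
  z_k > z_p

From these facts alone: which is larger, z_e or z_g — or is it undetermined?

Following every chain through z_e: above z_e we get z_a, z_k.
z_g is not reached, and no chain runs the other way from z_g to z_e.
So the given relations leave the order of z_e and z_g undetermined.

undetermined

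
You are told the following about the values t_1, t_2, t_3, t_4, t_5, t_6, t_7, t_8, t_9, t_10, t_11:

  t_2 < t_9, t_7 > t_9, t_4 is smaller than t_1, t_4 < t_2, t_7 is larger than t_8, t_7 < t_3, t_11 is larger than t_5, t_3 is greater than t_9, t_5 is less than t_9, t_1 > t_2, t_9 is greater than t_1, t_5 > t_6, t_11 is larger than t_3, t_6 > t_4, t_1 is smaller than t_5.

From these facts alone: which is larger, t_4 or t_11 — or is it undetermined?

t_4 < t_2 < t_1 < t_9 < t_7 < t_3 < t_11, by transitivity through t_2, t_1, t_9, t_7, t_3.
So t_11 is larger.

t_11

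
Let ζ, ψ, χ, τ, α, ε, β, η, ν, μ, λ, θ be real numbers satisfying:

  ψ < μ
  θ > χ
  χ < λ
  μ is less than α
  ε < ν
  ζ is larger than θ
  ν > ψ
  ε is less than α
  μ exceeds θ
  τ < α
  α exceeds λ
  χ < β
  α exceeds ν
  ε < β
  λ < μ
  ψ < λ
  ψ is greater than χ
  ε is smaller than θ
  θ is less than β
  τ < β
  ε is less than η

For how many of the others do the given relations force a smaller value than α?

8

From α the given relations immediately reach ε, ν, λ, τ, μ.
From those, χ, ψ, θ — 8 in total.
Nothing else is reachable below α; 8 in all.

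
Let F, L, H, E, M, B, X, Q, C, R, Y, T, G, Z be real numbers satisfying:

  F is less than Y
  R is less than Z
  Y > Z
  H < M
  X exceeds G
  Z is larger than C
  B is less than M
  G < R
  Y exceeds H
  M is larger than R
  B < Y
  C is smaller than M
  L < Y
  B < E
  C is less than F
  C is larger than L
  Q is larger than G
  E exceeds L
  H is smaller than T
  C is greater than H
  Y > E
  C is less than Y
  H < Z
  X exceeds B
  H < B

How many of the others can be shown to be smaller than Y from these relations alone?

9

From Y the given relations immediately reach L, H, C, B, E, Z, F.
From those, R — 8 in total.
From those, G — 9 in total.
No other element is forced below Y by the given relations, so the count is 9.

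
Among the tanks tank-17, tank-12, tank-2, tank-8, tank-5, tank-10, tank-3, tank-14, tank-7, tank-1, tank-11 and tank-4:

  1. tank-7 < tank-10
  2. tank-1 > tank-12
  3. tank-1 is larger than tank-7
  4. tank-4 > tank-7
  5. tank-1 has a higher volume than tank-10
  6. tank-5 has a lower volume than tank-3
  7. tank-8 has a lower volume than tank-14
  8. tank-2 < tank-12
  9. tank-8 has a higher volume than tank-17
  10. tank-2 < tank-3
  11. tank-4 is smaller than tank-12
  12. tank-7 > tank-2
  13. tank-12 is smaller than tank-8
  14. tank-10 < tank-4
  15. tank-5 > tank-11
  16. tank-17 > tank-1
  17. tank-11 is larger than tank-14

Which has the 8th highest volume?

tank-12

The consecutive relations fix a unique order: tank-2 < tank-7 < tank-10 < tank-4 < tank-12 < tank-1 < tank-17 < tank-8 < tank-14 < tank-11 < tank-5 < tank-3.
Counting 8 from the largest end gives tank-12.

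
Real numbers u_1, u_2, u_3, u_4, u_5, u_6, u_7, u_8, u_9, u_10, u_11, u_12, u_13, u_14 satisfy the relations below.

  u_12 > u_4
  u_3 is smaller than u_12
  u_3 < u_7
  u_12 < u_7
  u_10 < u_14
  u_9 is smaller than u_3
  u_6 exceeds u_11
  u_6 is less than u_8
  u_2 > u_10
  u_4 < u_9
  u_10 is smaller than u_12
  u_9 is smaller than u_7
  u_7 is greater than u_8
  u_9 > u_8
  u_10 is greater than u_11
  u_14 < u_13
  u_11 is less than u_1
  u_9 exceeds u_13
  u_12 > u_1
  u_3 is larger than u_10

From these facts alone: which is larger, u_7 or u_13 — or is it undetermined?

u_7

u_13 < u_9 and u_9 < u_3 give u_13 < u_3.
With u_3 < u_12: u_13 < u_9 < u_3 < u_12.
With u_12 < u_7: u_13 < u_9 < u_3 < u_12 < u_7.
So u_7 is larger.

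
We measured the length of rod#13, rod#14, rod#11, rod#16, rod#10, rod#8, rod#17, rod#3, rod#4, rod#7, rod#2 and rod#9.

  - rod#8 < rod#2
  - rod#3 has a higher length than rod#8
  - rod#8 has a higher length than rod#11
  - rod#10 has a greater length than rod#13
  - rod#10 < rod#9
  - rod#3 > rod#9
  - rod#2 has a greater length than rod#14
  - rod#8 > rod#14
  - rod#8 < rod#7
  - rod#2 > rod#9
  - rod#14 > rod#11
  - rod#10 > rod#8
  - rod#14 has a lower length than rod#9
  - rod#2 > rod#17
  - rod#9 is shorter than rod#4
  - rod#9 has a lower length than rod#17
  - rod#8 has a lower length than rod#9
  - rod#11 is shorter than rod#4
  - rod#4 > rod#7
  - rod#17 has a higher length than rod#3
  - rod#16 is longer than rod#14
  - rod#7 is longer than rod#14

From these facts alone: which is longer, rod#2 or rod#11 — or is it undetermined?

rod#2

rod#11 < rod#14 and rod#14 < rod#8 give rod#11 < rod#8.
Then rod#8 < rod#10 extends the chain to rod#10.
Then rod#10 < rod#9 extends the chain to rod#9.
Then rod#9 < rod#17 extends the chain to rod#17.
With rod#17 < rod#2: rod#11 < rod#14 < rod#8 < rod#10 < rod#9 < rod#17 < rod#2.
So rod#2 is longer.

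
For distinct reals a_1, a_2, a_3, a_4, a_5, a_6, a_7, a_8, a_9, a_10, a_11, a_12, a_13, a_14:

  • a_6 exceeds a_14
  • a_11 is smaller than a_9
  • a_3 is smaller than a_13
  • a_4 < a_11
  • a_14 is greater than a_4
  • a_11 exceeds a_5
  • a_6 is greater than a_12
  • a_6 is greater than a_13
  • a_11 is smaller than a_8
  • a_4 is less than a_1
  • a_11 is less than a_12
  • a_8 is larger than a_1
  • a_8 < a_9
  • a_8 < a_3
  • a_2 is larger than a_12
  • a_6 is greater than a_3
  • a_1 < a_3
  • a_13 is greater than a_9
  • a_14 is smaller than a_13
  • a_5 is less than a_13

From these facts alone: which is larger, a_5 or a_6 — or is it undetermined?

Chaining the given relations: a_5 < a_11 < a_8 < a_3 < a_6.
So a_6 is larger.

a_6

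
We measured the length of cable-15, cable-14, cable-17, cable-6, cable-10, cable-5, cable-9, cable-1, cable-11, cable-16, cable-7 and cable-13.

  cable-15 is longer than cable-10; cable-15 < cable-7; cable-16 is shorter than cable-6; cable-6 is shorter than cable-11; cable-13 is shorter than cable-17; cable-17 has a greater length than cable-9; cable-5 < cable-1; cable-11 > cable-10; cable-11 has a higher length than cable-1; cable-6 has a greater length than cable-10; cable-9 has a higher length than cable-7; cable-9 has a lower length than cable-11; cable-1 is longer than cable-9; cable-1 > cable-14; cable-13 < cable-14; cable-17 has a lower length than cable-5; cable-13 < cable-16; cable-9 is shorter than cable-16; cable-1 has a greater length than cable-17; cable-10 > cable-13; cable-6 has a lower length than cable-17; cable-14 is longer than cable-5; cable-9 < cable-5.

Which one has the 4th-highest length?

Piecing the relations together gives one ordering: cable-13 < cable-10 < cable-15 < cable-7 < cable-9 < cable-16 < cable-6 < cable-17 < cable-5 < cable-14 < cable-1 < cable-11.
Counting 4 from the largest end gives cable-5.

cable-5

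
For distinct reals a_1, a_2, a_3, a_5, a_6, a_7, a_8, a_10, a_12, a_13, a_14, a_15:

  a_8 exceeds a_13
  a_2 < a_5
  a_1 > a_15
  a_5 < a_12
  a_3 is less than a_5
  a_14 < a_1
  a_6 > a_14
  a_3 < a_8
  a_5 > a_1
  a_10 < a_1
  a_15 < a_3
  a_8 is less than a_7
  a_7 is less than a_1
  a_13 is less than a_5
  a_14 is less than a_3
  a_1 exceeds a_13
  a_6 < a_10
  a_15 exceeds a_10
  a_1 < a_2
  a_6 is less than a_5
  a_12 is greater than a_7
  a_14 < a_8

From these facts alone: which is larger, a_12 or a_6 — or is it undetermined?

Link the given pairs in sequence: a_6 < a_10; a_10 < a_15; a_15 < a_3; a_3 < a_8; a_8 < a_7; a_7 < a_1; a_1 < a_2; a_2 < a_5; a_5 < a_12.
Together: a_6 < a_10 < a_15 < a_3 < a_8 < a_7 < a_1 < a_2 < a_5 < a_12.
So a_12 is larger.

a_12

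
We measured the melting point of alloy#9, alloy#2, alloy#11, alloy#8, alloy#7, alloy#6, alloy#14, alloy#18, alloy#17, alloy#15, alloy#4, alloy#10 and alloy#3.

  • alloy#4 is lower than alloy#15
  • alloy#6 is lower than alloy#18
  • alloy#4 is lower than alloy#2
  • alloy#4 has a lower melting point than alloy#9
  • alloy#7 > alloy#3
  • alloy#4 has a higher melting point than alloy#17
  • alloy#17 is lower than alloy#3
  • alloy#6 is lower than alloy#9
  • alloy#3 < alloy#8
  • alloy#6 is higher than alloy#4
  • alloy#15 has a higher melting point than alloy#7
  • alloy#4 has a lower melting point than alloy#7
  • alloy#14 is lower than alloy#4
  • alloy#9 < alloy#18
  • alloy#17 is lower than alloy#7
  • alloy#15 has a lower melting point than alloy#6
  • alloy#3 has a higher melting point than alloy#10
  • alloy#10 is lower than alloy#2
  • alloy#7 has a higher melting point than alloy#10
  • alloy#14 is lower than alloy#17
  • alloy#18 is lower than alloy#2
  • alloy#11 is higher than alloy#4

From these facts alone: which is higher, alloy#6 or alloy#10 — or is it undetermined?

alloy#6

The relevant relations are alloy#10 < alloy#3; alloy#3 < alloy#7; alloy#7 < alloy#15; alloy#15 < alloy#6.
Together: alloy#10 < alloy#3 < alloy#7 < alloy#15 < alloy#6.
So alloy#6 is higher.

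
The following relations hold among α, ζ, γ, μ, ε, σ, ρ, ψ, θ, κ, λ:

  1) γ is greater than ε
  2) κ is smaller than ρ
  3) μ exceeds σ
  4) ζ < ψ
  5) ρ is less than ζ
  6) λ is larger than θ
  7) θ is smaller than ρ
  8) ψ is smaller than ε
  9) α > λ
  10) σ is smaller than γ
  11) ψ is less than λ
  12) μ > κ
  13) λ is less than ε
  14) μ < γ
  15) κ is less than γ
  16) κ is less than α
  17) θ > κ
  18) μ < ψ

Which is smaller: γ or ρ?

ρ

ρ < ζ and ζ < ψ give ρ < ψ.
Then ψ < λ extends the chain to λ.
With λ < ε: ρ < ζ < ψ < λ < ε.
Then ε < γ extends the chain to γ.
So ρ < γ; ρ is the smaller of the two.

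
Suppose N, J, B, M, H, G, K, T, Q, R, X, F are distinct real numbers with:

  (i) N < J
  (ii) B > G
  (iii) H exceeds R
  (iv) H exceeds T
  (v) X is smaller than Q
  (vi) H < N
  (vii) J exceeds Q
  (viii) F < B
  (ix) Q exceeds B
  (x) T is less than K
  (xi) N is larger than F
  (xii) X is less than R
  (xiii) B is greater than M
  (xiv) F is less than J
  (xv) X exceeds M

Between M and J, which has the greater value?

M < X and X < R give M < R.
With R < H: M < X < R < H.
With H < N: M < X < R < H < N.
Then N < J extends the chain to J.
So M < J; J is the larger of the two.

J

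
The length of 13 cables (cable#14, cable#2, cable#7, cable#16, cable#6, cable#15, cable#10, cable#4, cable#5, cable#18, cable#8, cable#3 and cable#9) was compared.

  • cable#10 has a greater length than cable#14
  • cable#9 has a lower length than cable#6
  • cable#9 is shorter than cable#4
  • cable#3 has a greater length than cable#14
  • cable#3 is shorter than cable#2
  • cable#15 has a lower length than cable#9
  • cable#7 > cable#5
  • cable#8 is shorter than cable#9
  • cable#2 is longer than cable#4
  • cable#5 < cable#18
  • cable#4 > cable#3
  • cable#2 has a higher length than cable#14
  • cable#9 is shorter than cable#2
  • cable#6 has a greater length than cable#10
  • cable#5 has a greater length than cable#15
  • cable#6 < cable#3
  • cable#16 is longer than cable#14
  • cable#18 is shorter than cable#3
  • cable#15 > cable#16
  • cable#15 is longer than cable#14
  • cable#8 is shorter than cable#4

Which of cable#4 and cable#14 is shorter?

Link the given pairs in sequence: cable#14 < cable#16; cable#16 < cable#15; cable#15 < cable#9; cable#9 < cable#6; cable#6 < cable#3; cable#3 < cable#4.
Chaining these gives cable#14 < cable#16 < cable#15 < cable#9 < cable#6 < cable#3 < cable#4.
So cable#14 < cable#4; cable#14 is the shorter of the two.

cable#14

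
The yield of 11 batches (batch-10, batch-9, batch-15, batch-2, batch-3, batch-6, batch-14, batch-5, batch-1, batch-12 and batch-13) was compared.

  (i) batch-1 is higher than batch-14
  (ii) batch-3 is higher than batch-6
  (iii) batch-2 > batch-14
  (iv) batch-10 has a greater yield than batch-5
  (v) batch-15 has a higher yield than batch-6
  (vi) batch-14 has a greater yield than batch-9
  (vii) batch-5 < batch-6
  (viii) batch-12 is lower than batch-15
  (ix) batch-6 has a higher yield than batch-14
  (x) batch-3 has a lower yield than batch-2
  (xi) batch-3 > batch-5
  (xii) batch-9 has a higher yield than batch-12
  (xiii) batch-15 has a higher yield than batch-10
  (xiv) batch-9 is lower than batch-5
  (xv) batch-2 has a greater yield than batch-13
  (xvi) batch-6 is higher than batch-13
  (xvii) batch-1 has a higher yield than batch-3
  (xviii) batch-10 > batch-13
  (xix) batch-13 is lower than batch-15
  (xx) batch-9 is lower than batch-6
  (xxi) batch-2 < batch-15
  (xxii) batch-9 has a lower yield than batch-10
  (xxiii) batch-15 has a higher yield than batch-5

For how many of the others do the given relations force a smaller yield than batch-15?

Directly below batch-15: batch-13, batch-12, batch-5, batch-6, batch-2, batch-10.
One step further: batch-9, batch-14, batch-3 (9 so far).
Nothing else is reachable below batch-15; 9 in all.

9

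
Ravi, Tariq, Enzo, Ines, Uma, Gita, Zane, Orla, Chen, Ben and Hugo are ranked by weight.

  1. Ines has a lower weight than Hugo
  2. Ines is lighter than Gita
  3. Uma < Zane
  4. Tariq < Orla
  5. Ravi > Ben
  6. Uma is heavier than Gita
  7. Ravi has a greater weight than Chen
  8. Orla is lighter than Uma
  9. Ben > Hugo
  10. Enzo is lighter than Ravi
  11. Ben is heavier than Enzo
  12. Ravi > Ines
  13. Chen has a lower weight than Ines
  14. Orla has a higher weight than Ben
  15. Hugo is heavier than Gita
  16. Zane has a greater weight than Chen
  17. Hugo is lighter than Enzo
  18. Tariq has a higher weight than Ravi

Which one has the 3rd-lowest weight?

Chaining the given pairs: Chen < Ines < Gita < Hugo < Enzo < Ben < Ravi < Tariq < Orla < Uma < Zane.
The 3rd smallest is Gita.

Gita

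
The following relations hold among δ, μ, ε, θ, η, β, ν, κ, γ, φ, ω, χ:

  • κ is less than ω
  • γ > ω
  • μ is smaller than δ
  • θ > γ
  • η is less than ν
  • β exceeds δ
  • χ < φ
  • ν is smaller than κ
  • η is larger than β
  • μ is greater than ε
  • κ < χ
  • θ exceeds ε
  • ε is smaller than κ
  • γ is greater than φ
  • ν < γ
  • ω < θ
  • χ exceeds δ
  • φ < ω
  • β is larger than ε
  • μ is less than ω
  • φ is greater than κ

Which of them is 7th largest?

Chaining the given pairs: ε < μ < δ < β < η < ν < κ < χ < φ < ω < γ < θ.
Counting 7 from the largest end gives ν.

ν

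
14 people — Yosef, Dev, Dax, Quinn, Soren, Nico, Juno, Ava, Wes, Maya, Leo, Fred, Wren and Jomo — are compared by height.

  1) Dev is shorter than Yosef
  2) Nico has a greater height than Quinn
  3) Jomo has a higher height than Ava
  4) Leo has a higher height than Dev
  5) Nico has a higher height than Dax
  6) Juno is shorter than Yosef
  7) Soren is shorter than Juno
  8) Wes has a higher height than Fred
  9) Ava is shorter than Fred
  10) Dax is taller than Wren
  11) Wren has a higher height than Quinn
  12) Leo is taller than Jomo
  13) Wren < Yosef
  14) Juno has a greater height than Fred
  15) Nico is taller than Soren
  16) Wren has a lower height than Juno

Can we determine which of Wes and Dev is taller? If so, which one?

Following every chain through Dev: above Dev we get Leo, Yosef.
Wes is not reached, and no chain runs the other way from Wes to Dev.
So the given relations leave the order of Dev and Wes undetermined.

undetermined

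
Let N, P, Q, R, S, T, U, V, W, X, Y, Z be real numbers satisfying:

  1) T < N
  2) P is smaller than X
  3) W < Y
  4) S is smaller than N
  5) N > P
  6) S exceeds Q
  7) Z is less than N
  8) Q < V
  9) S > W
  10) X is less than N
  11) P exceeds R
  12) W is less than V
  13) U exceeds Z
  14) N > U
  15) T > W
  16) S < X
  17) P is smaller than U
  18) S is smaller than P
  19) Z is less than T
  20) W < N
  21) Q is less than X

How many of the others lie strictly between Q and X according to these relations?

The relations place Q below X. An element lies strictly between them when it is forced above Q and also forced below X.
Above Q: {S, P, U, N, V}. Below X: {W, S, R, P}.
Intersection: {S, P} — 2.

2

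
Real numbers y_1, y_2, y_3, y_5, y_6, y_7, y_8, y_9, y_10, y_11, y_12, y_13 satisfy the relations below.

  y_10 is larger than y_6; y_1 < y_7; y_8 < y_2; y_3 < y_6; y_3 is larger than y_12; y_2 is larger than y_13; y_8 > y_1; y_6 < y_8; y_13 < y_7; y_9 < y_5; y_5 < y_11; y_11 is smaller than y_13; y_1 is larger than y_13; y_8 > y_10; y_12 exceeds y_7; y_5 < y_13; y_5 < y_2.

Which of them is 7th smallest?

y_12

The consecutive relations fix a unique order: y_9 < y_5 < y_11 < y_13 < y_1 < y_7 < y_12 < y_3 < y_6 < y_10 < y_8 < y_2.
Counting 7 from the smallest end gives y_12.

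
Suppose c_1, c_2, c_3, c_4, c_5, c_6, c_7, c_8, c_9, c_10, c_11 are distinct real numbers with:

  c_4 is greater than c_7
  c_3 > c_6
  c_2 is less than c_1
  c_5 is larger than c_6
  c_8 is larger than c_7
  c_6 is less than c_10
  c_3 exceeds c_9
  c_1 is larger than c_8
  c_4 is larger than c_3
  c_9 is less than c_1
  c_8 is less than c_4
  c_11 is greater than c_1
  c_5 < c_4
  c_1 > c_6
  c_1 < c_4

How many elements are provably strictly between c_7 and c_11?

Chaining upward from c_7 reaches: c_8, c_1, c_4.
Chaining downward from c_11 reaches: c_9, c_8, c_6, c_2, c_1.
Strictly between c_7 and c_11 are those in both lists: c_8, c_1 — 2 elements.

2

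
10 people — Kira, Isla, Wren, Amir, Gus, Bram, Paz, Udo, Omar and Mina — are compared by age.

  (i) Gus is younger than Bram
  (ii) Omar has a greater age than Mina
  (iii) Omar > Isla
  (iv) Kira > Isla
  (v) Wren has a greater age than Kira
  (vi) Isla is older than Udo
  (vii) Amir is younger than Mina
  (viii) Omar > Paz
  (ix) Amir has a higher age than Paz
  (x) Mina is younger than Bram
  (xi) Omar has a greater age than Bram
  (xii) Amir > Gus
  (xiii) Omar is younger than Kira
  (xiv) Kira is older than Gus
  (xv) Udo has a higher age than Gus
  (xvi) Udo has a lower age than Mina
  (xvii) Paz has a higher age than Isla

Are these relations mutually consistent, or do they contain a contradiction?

consistent

Every relation is compatible with Gus < Udo < Isla < Paz < Amir < Mina < Bram < Omar < Kira < Wren; the set is consistent.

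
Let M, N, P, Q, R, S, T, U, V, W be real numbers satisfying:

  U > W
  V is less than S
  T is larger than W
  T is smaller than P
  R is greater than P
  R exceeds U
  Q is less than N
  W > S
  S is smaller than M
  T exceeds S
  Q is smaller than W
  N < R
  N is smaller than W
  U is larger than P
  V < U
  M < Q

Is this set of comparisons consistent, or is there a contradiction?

The single ordering V < S < M < Q < N < W < T < P < U < R satisfies every listed relation, so no contradiction arises.

consistent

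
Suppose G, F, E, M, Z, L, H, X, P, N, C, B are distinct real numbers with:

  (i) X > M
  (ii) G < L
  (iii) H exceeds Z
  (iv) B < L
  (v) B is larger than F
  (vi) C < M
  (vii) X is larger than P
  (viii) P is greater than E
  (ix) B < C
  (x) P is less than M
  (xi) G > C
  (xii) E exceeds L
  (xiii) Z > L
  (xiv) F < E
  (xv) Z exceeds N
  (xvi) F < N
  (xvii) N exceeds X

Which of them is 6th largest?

The consecutive relations fix a unique order: F < B < C < G < L < E < P < M < X < N < Z < H.
The 6th largest is P.

P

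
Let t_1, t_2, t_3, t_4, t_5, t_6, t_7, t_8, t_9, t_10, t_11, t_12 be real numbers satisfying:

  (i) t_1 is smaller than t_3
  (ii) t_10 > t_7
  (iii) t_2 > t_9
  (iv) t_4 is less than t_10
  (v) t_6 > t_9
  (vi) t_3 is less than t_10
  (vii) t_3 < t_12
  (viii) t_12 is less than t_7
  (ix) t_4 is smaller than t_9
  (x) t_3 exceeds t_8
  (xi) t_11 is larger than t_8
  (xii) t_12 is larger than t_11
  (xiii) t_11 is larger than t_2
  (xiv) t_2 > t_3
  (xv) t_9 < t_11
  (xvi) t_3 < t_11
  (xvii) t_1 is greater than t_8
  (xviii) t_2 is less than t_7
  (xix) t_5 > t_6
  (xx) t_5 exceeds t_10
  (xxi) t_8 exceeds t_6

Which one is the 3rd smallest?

Chaining the given pairs: t_4 < t_9 < t_6 < t_8 < t_1 < t_3 < t_2 < t_11 < t_12 < t_7 < t_10 < t_5.
The 3rd smallest is t_6.

t_6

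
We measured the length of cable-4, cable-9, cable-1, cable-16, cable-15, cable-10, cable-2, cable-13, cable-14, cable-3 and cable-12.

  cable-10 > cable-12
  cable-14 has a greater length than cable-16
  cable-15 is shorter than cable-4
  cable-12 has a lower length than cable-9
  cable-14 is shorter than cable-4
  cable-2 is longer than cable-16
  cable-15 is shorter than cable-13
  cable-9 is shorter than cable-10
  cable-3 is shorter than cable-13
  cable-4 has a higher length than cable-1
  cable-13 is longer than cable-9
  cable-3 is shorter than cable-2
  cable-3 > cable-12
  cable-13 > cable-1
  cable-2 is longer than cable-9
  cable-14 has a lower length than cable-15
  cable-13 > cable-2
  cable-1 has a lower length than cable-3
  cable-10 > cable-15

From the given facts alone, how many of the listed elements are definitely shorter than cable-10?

5

From cable-10 the given relations immediately reach cable-12, cable-15, cable-9.
From those, cable-14 — 4 in total.
From those, cable-16 — 5 in total.
Nothing else is reachable below cable-10; 5 in all.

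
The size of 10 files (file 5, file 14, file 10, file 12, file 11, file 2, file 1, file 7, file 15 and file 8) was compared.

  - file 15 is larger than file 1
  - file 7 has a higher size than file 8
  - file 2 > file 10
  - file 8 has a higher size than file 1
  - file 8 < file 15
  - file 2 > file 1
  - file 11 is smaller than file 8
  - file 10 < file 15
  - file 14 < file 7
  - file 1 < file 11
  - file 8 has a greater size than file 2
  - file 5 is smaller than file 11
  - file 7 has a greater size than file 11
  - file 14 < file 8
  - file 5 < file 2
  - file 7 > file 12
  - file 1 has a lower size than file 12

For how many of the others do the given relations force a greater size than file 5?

5

Directly above file 5: file 11, file 2.
One step further: file 8, file 7 (4 so far).
One step further: file 15 (5 so far).
No other element is forced above file 5 by the given relations, so the count is 5.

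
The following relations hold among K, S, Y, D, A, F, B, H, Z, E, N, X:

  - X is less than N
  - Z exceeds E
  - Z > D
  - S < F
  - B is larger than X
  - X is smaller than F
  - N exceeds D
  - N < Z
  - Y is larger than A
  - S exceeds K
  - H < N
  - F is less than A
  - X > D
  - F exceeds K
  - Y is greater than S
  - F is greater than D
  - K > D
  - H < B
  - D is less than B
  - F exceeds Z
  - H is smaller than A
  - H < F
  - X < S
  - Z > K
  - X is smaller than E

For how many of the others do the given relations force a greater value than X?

The elements the relations force above X are E, S, N, Z, F, B, A, Y — no chain reaches any other.
That is 8.

8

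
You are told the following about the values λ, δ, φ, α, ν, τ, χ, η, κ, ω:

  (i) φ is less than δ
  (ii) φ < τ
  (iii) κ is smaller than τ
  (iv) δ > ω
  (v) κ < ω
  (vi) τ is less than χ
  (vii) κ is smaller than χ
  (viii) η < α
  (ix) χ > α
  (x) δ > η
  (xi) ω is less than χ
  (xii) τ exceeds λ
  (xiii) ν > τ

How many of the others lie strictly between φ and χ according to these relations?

Chaining upward from φ reaches: τ, ν, δ.
Chaining downward from χ reaches: κ, λ, η, τ, ω, α.
Strictly between φ and χ are those in both lists: τ — 1 element.

1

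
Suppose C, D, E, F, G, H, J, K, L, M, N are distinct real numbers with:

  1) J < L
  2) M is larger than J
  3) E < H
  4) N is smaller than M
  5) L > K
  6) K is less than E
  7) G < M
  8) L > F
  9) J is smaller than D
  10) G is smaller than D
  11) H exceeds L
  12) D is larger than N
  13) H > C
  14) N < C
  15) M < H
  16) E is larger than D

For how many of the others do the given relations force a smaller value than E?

5

From E the given relations immediately reach K, D.
From those, J, N, G — 5 in total.
Nothing else is reachable below E; 5 in all.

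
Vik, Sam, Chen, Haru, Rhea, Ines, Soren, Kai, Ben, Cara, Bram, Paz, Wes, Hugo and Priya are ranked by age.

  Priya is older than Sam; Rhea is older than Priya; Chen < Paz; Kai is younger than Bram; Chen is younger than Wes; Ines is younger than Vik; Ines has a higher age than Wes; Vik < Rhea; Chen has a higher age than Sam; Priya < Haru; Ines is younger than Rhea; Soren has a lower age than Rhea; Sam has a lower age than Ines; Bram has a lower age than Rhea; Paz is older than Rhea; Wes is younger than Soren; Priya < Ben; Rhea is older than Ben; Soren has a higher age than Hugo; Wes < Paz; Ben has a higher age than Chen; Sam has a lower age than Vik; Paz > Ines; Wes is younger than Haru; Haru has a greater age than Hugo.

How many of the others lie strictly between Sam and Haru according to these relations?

3

Chaining upward from Sam reaches: Chen, Priya, Wes, Soren, Ines, Ben, Vik, Rhea, Paz.
Chaining downward from Haru reaches: Hugo, Chen, Priya, Wes.
Strictly between Sam and Haru are those in both lists: Chen, Priya, Wes — 3 elements.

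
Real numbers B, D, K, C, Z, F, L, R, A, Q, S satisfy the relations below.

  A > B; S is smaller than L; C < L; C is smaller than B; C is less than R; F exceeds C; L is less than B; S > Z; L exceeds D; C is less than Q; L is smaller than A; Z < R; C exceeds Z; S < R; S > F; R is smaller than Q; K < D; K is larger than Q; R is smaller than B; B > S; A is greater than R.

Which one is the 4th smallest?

S

Piecing the relations together gives one ordering: Z < C < F < S < R < Q < K < D < L < B < A.
The 4th smallest is S.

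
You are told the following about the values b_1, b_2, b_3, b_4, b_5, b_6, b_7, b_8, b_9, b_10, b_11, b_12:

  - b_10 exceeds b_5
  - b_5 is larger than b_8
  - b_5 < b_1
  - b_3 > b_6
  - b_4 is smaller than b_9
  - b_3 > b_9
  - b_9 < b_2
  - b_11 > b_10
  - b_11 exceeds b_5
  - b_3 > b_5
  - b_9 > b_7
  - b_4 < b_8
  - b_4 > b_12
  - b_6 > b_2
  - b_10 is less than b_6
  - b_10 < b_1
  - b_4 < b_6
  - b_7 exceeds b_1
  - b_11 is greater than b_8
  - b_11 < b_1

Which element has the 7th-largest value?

The consecutive relations fix a unique order: b_12 < b_4 < b_8 < b_5 < b_10 < b_11 < b_1 < b_7 < b_9 < b_2 < b_6 < b_3.
The 7th largest is b_11.

b_11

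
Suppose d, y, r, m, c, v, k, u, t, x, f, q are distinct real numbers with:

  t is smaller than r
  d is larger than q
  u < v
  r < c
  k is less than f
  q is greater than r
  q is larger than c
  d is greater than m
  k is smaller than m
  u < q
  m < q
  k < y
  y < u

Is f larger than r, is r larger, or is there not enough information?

undetermined

Following every chain through r: above r we get c, q, d; below r we get t.
f is not reached, and no chain runs the other way from f to r.
So the given relations leave the order of r and f undetermined.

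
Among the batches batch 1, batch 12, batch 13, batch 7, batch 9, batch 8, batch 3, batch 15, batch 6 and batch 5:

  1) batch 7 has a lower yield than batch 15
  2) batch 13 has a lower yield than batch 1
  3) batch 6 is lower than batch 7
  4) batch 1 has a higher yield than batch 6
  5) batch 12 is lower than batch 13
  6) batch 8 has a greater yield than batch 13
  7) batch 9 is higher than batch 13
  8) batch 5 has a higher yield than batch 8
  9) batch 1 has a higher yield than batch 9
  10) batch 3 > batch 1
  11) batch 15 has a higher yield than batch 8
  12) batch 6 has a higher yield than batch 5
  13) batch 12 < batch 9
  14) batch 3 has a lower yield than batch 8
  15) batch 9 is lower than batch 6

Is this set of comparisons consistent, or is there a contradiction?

Chaining the given relations yields batch 1 < batch 3 < batch 8 < batch 5 < batch 6, so batch 1 < batch 6. But one relation states batch 6 < batch 1. These cannot both hold.

inconsistent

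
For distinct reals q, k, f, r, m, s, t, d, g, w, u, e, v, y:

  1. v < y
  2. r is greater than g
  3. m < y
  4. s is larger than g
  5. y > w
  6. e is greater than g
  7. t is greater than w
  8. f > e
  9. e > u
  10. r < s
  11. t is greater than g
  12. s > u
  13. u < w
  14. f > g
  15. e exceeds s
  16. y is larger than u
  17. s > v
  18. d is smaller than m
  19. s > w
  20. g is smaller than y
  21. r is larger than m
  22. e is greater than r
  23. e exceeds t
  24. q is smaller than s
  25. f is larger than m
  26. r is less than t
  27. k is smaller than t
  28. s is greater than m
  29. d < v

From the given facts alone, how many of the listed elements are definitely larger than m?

From m the given relations immediately reach r, s, f, y.
From those, t, e — 6 in total.
No other element is forced above m by the given relations, so the count is 6.

6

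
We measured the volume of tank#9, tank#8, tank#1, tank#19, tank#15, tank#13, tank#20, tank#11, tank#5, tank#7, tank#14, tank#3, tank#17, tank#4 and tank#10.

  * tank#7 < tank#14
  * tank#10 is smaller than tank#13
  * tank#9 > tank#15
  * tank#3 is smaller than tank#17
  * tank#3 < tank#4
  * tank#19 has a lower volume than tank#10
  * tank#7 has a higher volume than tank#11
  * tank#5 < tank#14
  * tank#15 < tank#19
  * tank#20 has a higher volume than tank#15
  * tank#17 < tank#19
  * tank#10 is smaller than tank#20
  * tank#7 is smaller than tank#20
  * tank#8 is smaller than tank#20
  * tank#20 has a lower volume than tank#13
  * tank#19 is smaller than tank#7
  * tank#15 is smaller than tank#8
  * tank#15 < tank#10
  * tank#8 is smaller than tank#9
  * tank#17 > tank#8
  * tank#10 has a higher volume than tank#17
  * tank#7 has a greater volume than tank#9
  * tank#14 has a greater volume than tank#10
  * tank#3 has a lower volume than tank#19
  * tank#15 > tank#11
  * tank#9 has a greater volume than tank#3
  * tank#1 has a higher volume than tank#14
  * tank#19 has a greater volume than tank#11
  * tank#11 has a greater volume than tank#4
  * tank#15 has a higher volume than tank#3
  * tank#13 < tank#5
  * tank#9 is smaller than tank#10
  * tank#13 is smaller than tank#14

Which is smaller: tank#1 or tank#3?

The relevant relations are tank#3 < tank#4; tank#4 < tank#11; tank#11 < tank#15; tank#15 < tank#8; tank#8 < tank#17; tank#17 < tank#19; tank#19 < tank#7; tank#7 < tank#20; tank#20 < tank#13; tank#13 < tank#5; tank#5 < tank#14; tank#14 < tank#1.
Chaining these gives tank#3 < tank#4 < tank#11 < tank#15 < tank#8 < tank#17 < tank#19 < tank#7 < tank#20 < tank#13 < tank#5 < tank#14 < tank#1.
So tank#3 < tank#1; tank#3 is the smaller of the two.

tank#3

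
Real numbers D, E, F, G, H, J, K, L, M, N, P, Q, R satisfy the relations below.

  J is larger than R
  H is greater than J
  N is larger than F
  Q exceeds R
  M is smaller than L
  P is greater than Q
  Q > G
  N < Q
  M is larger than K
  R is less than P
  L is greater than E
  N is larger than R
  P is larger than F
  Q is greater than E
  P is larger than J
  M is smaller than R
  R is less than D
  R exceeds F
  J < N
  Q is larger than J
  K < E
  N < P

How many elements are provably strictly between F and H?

2

Chaining upward from F reaches: R, J, N, D, Q, P.
Chaining downward from H reaches: K, M, R, J.
Strictly between F and H are those in both lists: R, J — 2 elements.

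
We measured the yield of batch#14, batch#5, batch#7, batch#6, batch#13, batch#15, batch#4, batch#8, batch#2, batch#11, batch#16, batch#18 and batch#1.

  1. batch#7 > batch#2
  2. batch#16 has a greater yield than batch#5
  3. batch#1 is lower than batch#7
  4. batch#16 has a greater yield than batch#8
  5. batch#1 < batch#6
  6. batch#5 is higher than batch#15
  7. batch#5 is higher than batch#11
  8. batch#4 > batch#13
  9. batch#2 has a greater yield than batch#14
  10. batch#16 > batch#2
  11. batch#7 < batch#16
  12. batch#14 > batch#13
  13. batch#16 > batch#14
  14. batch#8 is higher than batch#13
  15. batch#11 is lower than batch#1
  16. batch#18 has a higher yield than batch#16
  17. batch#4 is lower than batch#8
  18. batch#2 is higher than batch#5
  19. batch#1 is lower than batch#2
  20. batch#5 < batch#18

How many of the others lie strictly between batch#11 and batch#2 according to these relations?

2

Chaining upward from batch#11 reaches: batch#1, batch#6, batch#5, batch#7, batch#16, batch#18.
Chaining downward from batch#2 reaches: batch#1, batch#13, batch#14, batch#15, batch#5.
Strictly between batch#11 and batch#2 are those in both lists: batch#1, batch#5 — 2 elements.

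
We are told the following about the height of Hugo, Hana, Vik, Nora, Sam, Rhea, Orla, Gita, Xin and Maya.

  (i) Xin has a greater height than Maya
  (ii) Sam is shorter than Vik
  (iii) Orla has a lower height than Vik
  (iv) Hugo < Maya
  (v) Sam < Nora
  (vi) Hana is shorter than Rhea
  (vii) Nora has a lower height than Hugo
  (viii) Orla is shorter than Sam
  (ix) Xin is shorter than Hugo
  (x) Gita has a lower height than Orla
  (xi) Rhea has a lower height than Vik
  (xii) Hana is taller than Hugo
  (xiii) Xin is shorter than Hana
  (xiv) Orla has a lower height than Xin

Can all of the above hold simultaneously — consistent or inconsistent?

inconsistent

We have Xin < Hugo stated directly, yet also Hugo < Maya < Xin by chaining the others — so Hugo < Xin. Contradiction.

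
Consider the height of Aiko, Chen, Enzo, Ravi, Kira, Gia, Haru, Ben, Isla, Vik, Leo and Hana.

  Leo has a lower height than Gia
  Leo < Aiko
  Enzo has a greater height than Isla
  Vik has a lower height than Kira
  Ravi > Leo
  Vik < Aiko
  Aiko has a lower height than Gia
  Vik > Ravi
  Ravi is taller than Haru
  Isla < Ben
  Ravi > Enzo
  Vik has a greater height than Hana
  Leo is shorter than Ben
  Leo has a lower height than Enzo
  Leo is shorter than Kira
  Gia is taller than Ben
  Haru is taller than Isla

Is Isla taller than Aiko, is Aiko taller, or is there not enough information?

Aiko

Link the given pairs in sequence: Isla < Enzo; Enzo < Ravi; Ravi < Vik; Vik < Aiko.
Together: Isla < Enzo < Ravi < Vik < Aiko.
So Aiko is taller.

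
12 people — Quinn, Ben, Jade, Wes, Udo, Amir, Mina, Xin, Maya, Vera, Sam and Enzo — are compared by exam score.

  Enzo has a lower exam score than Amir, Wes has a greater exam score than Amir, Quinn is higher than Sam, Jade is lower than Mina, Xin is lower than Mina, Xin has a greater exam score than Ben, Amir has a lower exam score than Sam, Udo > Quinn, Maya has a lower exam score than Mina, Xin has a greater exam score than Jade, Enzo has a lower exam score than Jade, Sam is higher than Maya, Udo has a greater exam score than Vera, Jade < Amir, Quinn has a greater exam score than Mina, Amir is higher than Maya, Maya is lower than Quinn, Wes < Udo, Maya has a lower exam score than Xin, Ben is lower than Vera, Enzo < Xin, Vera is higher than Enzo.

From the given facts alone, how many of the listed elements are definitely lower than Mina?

Directly below Mina: Maya, Jade, Xin.
One step further: Ben, Enzo (5 so far).
No other element is forced below Mina by the given relations, so the count is 5.

5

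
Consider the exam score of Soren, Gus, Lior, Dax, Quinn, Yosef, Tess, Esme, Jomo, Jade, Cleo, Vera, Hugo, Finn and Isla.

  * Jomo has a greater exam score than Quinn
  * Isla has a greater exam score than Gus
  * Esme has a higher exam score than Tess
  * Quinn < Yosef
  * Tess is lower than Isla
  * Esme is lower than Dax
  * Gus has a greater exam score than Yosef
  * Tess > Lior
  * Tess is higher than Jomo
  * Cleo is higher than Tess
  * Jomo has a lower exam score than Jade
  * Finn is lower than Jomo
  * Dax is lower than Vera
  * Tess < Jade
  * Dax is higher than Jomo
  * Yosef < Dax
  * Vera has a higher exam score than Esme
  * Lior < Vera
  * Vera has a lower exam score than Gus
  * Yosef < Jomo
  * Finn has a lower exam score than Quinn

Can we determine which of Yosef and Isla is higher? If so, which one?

Isla

Yosef < Jomo < Tess < Esme < Dax < Vera < Gus < Isla, by transitivity through Jomo, Tess, Esme, Dax, Vera, Gus.
So Isla is higher.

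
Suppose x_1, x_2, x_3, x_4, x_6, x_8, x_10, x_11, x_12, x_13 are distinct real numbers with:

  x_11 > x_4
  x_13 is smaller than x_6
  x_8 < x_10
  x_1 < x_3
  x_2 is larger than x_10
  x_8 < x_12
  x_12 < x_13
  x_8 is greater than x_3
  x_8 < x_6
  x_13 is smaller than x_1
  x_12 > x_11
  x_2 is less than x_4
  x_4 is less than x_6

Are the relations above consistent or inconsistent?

inconsistent

We have x_13 < x_1 stated directly, yet also x_1 < x_3 < x_8 < x_10 < x_2 < x_4 < x_11 < x_12 < x_13 by chaining the others — so x_1 < x_13. Contradiction.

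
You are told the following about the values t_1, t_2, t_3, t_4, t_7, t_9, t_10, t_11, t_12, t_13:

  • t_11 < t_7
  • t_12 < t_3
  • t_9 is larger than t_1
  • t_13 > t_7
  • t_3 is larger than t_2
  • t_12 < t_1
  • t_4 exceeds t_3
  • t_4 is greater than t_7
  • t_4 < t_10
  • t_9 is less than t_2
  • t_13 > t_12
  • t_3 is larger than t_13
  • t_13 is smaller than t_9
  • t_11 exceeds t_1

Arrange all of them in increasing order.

t_12 < t_1 < t_11 < t_7 < t_13 < t_9 < t_2 < t_3 < t_4 < t_10

Each adjacent pair is fixed by a given relation: t_12 < t_1; t_1 < t_11; t_11 < t_7; t_7 < t_13; t_13 < t_9; t_9 < t_2; t_2 < t_3; t_3 < t_4; t_4 < t_10. Chaining them end to end gives the full order.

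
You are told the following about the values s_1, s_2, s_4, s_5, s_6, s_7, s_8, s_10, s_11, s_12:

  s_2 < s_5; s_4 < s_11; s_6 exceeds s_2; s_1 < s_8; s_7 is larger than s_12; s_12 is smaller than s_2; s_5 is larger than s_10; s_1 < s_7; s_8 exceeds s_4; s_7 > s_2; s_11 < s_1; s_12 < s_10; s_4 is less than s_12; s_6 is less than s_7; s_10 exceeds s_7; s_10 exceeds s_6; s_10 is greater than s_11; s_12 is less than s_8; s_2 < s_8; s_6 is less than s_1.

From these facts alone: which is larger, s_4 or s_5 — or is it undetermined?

s_5

Following the relations from s_4: s_4 < s_12 < s_2 < s_6 < s_1 < s_7 < s_10 < s_5.
So s_5 is larger.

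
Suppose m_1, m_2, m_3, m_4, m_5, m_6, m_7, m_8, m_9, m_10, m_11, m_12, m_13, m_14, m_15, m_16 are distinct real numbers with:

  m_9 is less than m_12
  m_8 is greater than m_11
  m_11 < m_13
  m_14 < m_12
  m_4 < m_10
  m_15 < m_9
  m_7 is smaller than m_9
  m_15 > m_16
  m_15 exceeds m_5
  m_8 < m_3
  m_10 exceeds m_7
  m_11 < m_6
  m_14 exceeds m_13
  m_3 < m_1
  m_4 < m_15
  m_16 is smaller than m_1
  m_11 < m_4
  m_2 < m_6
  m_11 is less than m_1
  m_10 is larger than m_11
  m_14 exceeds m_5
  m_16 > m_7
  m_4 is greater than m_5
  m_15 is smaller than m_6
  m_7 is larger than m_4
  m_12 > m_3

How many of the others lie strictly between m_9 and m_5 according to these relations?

Chaining upward from m_5 reaches: m_4, m_7, m_16, m_15, m_14, m_1, m_6, m_12, m_10.
Chaining downward from m_9 reaches: m_11, m_4, m_7, m_16, m_15.
Strictly between m_5 and m_9 are those in both lists: m_4, m_7, m_16, m_15 — 4 elements.

4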